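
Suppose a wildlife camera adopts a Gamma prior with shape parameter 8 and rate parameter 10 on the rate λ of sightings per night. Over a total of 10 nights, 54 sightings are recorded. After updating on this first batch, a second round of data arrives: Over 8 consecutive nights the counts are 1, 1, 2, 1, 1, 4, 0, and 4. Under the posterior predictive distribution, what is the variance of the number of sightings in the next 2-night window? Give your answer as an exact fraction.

Total count 54 over total exposure 10 nights.
After the first batch: Gamma(8 + 54, 10 + 10) = Gamma(62, 20).
Total count: 1 + 1 + 2 + 1 + 1 + 4 + 0 + 4 = 14.
Total exposure: 8 nights.
After the second batch: Gamma(62 + 14, 20 + 8) = Gamma(76, 28).
The posterior predictive for a window of length T is Negative Binomial with variance T·α'·(β'+T)/β'² = 2·76·30/784 = 285/49.

285/49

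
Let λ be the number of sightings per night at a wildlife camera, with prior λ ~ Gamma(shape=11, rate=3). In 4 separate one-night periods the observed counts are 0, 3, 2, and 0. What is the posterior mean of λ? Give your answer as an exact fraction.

16/7

Total count: 0 + 3 + 2 + 0 = 5.
Total exposure: 4 nights.
By Gamma–Poisson conjugacy, the posterior is Gamma(α + Σx, β + Σt) = Gamma(11 + 5, 3 + 4) = Gamma(16, 7).
Posterior mean = α'/β' = 16/7.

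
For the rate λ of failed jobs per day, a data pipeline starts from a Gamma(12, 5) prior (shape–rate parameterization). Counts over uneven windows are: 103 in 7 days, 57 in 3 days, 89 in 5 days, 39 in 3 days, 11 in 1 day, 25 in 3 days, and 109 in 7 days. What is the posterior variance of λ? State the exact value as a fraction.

Total count: 103 + 57 + 89 + 39 + 11 + 25 + 109 = 433.
Total exposure: 7 + 3 + 5 + 3 + 1 + 3 + 7 = 29 days.
The Gamma prior is conjugate for the Poisson rate, so λ | data ~ Gamma(12+433, 5+29) = Gamma(445, 34).
Posterior variance = α'/β'² = 445/1156.

445/1156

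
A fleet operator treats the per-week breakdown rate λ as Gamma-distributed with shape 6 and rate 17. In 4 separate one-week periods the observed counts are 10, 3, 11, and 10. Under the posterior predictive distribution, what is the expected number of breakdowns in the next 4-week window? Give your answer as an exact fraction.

Total count: 10 + 3 + 11 + 10 = 34.
Total exposure: 4 weeks.
The Gamma prior is conjugate for the Poisson rate, so λ | data ~ Gamma(6+34, 17+4) = Gamma(40, 21).
Predictive mean over a 4-week window = T·E[λ|data] = 4·40/21 = 160/21.

160/21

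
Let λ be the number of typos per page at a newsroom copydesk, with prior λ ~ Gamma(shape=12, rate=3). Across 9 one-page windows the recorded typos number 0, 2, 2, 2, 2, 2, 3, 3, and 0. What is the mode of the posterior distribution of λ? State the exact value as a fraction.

Total count: 0 + 2 + 2 + 2 + 2 + 2 + 3 + 3 + 0 = 16.
Total exposure: 9 pages.
The Gamma prior is conjugate for the Poisson rate, so λ | data ~ Gamma(12+16, 3+9) = Gamma(28, 12).
Posterior mode = (α'−1)/β' = 27/12 = 9/4.

9/4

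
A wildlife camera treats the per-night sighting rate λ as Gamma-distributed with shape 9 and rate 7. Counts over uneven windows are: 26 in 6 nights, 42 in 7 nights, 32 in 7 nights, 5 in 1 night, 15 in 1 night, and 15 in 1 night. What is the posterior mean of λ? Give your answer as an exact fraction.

Total count: 26 + 42 + 32 + 5 + 15 + 15 = 135.
Total exposure: 6 + 7 + 7 + 1 + 1 + 1 = 23 nights.
Gamma(α, β) with Poisson data over total exposure Σt gives posterior Gamma(α+Σx, β+Σt) = Gamma(144, 30).
Posterior mean = α'/β' = 144/30 = 24/5.

24/5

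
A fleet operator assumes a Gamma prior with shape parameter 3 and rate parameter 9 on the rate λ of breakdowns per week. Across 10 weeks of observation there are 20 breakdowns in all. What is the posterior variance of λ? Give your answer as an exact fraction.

Total count 20 over total exposure 10 weeks.
Posterior: α' = 3 + 20 = 23, β' = 9 + 10 = 19.
Posterior variance = α'/β'² = 23/361.

23/361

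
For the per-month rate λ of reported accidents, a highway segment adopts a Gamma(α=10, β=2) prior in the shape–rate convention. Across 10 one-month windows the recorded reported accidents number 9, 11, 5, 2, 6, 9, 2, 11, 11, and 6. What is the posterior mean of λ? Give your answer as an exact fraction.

Total count: 9 + 11 + 5 + 2 + 6 + 9 + 2 + 11 + 11 + 6 = 72.
Total exposure: 10 months.
The Gamma prior is conjugate for the Poisson rate, so λ | data ~ Gamma(10+72, 2+10) = Gamma(82, 12).
Posterior mean = α'/β' = 82/12 = 41/6.

41/6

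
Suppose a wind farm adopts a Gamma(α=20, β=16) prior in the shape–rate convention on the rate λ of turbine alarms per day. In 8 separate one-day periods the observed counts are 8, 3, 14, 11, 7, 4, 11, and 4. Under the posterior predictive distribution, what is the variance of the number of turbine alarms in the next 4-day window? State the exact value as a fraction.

Total count: 8 + 3 + 14 + 11 + 7 + 4 + 11 + 4 = 62.
Total exposure: 8 days.
Gamma(α, β) with Poisson data over total exposure Σt gives posterior Gamma(α+Σx, β+Σt) = Gamma(82, 24).
The posterior predictive for a window of length T is Negative Binomial with variance T·α'·(β'+T)/β'² = 4·82·28/576 = 287/18.

287/18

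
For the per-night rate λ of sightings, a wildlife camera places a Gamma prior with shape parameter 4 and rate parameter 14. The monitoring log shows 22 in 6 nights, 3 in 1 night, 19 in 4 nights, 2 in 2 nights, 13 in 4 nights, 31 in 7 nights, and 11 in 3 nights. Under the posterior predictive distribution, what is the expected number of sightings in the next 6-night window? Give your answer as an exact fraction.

630/41

Total count: 22 + 3 + 19 + 2 + 13 + 31 + 11 = 101.
Total exposure: 6 + 1 + 4 + 2 + 4 + 7 + 3 = 27 nights.
By Gamma–Poisson conjugacy, the posterior is Gamma(α + Σx, β + Σt) = Gamma(4 + 101, 14 + 27) = Gamma(105, 41).
Predictive mean over a 6-night window = T·E[λ|data] = 6·105/41 = 630/41.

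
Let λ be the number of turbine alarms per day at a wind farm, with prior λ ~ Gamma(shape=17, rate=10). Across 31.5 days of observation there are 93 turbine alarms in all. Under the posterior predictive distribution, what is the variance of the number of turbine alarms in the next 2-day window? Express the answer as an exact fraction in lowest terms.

38280/6889

Total count 93 over total exposure 31.5 days.
The Gamma prior is conjugate for the Poisson rate, so λ | data ~ Gamma(17+93, 10+31.5) = Gamma(110, 83/2).
The posterior predictive for a window of length T is Negative Binomial with variance T·α'·(β'+T)/β'² = 2·110·(87/2)/(6889/4) = 38280/6889.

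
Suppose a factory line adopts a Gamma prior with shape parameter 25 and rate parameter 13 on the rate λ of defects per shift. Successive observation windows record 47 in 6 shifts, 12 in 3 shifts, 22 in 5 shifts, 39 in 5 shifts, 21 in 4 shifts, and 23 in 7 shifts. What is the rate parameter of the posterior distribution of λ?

43

Total count: 47 + 12 + 22 + 39 + 21 + 23 = 164.
Total exposure: 6 + 3 + 5 + 5 + 4 + 7 = 30 shifts.
The Gamma prior is conjugate for the Poisson rate, so λ | data ~ Gamma(25+164, 13+30) = Gamma(189, 43).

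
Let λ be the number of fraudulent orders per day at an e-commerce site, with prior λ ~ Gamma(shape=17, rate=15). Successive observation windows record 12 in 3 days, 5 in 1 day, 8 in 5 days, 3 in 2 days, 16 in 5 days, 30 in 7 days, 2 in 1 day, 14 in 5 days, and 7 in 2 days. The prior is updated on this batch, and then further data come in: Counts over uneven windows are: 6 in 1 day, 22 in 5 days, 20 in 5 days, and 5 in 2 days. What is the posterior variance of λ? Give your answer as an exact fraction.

167/3481

Total count: 12 + 5 + 8 + 3 + 16 + 30 + 2 + 14 + 7 = 97.
Total exposure: 3 + 1 + 5 + 2 + 5 + 7 + 1 + 5 + 2 = 31 days.
After the first batch: Gamma(17 + 97, 15 + 31) = Gamma(114, 46).
Total count: 6 + 22 + 20 + 5 = 53.
Total exposure: 1 + 5 + 5 + 2 = 13 days.
After the second batch: Gamma(114 + 53, 46 + 13) = Gamma(167, 59).
Posterior variance = α'/β'² = 167/3481.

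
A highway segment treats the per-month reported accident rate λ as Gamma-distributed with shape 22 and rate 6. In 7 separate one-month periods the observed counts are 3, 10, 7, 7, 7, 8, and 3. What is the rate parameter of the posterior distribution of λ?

Total count: 3 + 10 + 7 + 7 + 7 + 8 + 3 = 45.
Total exposure: 7 months.
Gamma(α, β) with Poisson data over total exposure Σt gives posterior Gamma(α+Σx, β+Σt) = Gamma(67, 13).

13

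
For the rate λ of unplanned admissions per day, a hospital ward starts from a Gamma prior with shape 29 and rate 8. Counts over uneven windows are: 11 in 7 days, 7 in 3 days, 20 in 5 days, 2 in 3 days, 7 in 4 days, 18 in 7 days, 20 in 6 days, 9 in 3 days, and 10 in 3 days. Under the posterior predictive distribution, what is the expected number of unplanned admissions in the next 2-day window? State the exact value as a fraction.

Total count: 11 + 7 + 20 + 2 + 7 + 18 + 20 + 9 + 10 = 104.
Total exposure: 7 + 3 + 5 + 3 + 4 + 7 + 6 + 3 + 3 = 41 days.
The Gamma prior is conjugate for the Poisson rate, so λ | data ~ Gamma(29+104, 8+41) = Gamma(133, 49).
Predictive mean over a 2-day window = T·E[λ|data] = 2·133/49 = 38/7.

38/7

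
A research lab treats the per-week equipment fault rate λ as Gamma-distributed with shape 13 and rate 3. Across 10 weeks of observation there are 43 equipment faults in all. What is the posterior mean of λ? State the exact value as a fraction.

56/13

Total count 43 over total exposure 10 weeks.
Posterior: α' = 13 + 43 = 56, β' = 3 + 10 = 13.
Posterior mean = α'/β' = 56/13.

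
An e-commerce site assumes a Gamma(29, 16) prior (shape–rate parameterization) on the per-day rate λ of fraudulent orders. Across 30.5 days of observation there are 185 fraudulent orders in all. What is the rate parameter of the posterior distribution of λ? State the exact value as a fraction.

Total count 185 over total exposure 30.5 days.
Posterior: α' = 29 + 185 = 214, β' = 16 + 30.5 = 93/2.

93/2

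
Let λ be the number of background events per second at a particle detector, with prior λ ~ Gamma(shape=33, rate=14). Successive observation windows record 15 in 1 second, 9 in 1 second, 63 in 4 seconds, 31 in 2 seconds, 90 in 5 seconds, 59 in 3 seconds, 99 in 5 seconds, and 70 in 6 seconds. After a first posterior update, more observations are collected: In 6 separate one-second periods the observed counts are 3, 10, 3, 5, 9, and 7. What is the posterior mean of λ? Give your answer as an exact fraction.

506/47

Total count: 15 + 9 + 63 + 31 + 90 + 59 + 99 + 70 = 436.
Total exposure: 1 + 1 + 4 + 2 + 5 + 3 + 5 + 6 = 27 seconds.
After the first batch: Gamma(33 + 436, 14 + 27) = Gamma(469, 41).
Total count: 3 + 10 + 3 + 5 + 9 + 7 = 37.
Total exposure: 6 seconds.
After the second batch: Gamma(469 + 37, 41 + 6) = Gamma(506, 47).
Posterior mean = α'/β' = 506/47.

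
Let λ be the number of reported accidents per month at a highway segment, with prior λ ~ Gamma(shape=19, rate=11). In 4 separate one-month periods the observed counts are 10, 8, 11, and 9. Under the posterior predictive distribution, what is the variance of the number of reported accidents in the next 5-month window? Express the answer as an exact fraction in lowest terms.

Total count: 10 + 8 + 11 + 9 = 38.
Total exposure: 4 months.
Gamma(α, β) with Poisson data over total exposure Σt gives posterior Gamma(α+Σx, β+Σt) = Gamma(57, 15).
The posterior predictive for a window of length T is Negative Binomial with variance T·α'·(β'+T)/β'² = 5·57·20/225 = 76/3.

76/3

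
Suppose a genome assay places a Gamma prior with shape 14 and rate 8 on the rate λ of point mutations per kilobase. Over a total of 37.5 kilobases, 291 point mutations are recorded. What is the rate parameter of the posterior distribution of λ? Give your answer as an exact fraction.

Total count 291 over total exposure 37.5 kilobases.
Gamma(α, β) with Poisson data over total exposure Σt gives posterior Gamma(α+Σx, β+Σt) = Gamma(305, 91/2).

91/2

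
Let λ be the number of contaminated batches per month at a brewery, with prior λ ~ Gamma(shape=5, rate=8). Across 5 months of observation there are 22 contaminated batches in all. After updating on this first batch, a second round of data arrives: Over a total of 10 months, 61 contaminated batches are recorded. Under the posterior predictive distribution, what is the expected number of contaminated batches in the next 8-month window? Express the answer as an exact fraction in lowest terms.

704/23

Total count 22 over total exposure 5 months.
After the first batch: Gamma(5 + 22, 8 + 5) = Gamma(27, 13).
Total count 61 over total exposure 10 months.
After the second batch: Gamma(27 + 61, 13 + 10) = Gamma(88, 23).
Predictive mean over an 8-month window = T·E[λ|data] = 8·88/23 = 704/23.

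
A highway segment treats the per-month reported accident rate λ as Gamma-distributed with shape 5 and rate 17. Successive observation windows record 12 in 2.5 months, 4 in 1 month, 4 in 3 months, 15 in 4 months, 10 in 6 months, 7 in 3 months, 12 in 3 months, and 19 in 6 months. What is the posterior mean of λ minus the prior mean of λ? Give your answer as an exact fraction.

2537/1547

Total count: 12 + 4 + 4 + 15 + 10 + 7 + 12 + 19 = 83.
Total exposure: 2.5 + 1 + 3 + 4 + 6 + 3 + 3 + 6 = 28.5 months.
The Gamma prior is conjugate for the Poisson rate, so λ | data ~ Gamma(5+83, 17+28.5) = Gamma(88, 91/2).
Posterior mean = 88/(91/2) = 176/91; prior mean = 5/17 = 5/17. Difference = 176/91 − 5/17 = 2537/1547.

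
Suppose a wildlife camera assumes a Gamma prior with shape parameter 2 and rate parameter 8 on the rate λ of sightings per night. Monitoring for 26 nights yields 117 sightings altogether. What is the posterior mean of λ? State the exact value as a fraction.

7/2

Total count 117 over total exposure 26 nights.
The Gamma prior is conjugate for the Poisson rate, so λ | data ~ Gamma(2+117, 8+26) = Gamma(119, 34).
Posterior mean = α'/β' = 119/34 = 7/2.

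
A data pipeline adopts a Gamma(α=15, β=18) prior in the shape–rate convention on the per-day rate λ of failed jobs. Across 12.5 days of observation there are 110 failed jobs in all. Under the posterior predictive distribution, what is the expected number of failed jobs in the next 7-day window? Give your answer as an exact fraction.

1750/61

Total count 110 over total exposure 12.5 days.
Gamma(α, β) with Poisson data over total exposure Σt gives posterior Gamma(α+Σx, β+Σt) = Gamma(125, 61/2).
Predictive mean over a 7-day window = T·E[λ|data] = 7·125/(61/2) = 1750/61.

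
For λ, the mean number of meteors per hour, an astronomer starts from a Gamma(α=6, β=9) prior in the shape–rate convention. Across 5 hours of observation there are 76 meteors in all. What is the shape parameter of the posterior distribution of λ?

82

Total count 76 over total exposure 5 hours.
The Gamma prior is conjugate for the Poisson rate, so λ | data ~ Gamma(6+76, 9+5) = Gamma(82, 14).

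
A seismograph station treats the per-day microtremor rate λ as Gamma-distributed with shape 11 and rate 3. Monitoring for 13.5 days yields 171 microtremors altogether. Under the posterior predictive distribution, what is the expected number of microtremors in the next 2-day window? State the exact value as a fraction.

Total count 171 over total exposure 13.5 days.
The Gamma prior is conjugate for the Poisson rate, so λ | data ~ Gamma(11+171, 3+13.5) = Gamma(182, 33/2).
Predictive mean over a 2-day window = T·E[λ|data] = 2·182/(33/2) = 728/33.

728/33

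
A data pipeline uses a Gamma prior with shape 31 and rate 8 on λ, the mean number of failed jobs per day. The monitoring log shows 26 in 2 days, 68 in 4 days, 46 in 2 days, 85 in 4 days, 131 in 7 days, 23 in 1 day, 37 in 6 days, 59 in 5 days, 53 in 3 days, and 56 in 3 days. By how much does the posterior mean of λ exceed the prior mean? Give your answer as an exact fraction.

235/24

Total count: 26 + 68 + 46 + 85 + 131 + 23 + 37 + 59 + 53 + 56 = 584.
Total exposure: 2 + 4 + 2 + 4 + 7 + 1 + 6 + 5 + 3 + 3 = 37 days.
Posterior: α' = 31 + 584 = 615, β' = 8 + 37 = 45.
Posterior mean = 615/45 = 41/3; prior mean = 31/8 = 31/8. Difference = 41/3 − 31/8 = 235/24.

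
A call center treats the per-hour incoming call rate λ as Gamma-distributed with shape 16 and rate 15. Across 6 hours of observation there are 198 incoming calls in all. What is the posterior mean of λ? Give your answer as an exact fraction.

214/21

Total count 198 over total exposure 6 hours.
By Gamma–Poisson conjugacy, the posterior is Gamma(α + Σx, β + Σt) = Gamma(16 + 198, 15 + 6) = Gamma(214, 21).
Posterior mean = α'/β' = 214/21.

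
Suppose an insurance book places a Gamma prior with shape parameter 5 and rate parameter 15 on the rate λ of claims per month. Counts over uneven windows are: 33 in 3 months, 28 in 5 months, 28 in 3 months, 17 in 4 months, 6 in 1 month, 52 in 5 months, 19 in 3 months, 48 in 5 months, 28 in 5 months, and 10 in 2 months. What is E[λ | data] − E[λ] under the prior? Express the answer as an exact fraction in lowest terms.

257/51

Total count: 33 + 28 + 28 + 17 + 6 + 52 + 19 + 48 + 28 + 10 = 269.
Total exposure: 3 + 5 + 3 + 4 + 1 + 5 + 3 + 5 + 5 + 2 = 36 months.
Conjugate update: add total count to the shape and total exposure to the rate, giving Gamma(274, 51).
Posterior mean = 274/51 = 274/51; prior mean = 5/15 = 1/3. Difference = 274/51 − 1/3 = 257/51.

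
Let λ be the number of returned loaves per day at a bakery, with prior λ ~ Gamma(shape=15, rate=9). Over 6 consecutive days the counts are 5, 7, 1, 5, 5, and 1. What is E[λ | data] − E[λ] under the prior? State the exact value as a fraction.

Total count: 5 + 7 + 1 + 5 + 5 + 1 = 24.
Total exposure: 6 days.
The Gamma prior is conjugate for the Poisson rate, so λ | data ~ Gamma(15+24, 9+6) = Gamma(39, 15).
Posterior mean = 39/15 = 13/5; prior mean = 15/9 = 5/3. Difference = 13/5 − 5/3 = 14/15.

14/15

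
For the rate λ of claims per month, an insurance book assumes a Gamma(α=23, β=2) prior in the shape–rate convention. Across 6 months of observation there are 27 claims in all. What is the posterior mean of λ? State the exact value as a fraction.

25/4

Total count 27 over total exposure 6 months.
By Gamma–Poisson conjugacy, the posterior is Gamma(α + Σx, β + Σt) = Gamma(23 + 27, 2 + 6) = Gamma(50, 8).
Posterior mean = α'/β' = 50/8 = 25/4.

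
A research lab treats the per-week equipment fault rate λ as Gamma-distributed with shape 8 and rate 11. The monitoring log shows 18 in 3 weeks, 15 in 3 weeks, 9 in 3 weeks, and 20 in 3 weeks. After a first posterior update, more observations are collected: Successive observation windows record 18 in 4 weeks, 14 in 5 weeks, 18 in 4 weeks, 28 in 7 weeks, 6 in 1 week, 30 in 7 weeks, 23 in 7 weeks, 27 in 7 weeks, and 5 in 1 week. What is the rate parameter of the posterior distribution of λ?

66

Total count: 18 + 15 + 9 + 20 = 62.
Total exposure: 3 + 3 + 3 + 3 = 12 weeks.
After the first batch: Gamma(8 + 62, 11 + 12) = Gamma(70, 23).
Total count: 18 + 14 + 18 + 28 + 6 + 30 + 23 + 27 + 5 = 169.
Total exposure: 4 + 5 + 4 + 7 + 1 + 7 + 7 + 7 + 1 = 43 weeks.
After the second batch: Gamma(70 + 169, 23 + 43) = Gamma(239, 66).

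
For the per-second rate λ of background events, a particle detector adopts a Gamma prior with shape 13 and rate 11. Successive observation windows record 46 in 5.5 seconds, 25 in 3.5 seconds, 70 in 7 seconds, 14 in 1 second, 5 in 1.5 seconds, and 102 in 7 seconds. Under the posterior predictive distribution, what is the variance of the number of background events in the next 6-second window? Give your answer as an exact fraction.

280500/5329

Total count: 46 + 25 + 70 + 14 + 5 + 102 = 262.
Total exposure: 5.5 + 3.5 + 7 + 1 + 1.5 + 7 = 25.5 seconds.
Conjugate update: add total count to the shape and total exposure to the rate, giving Gamma(275, 73/2).
The posterior predictive for a window of length T is Negative Binomial with variance T·α'·(β'+T)/β'² = 6·275·(85/2)/(5329/4) = 280500/5329.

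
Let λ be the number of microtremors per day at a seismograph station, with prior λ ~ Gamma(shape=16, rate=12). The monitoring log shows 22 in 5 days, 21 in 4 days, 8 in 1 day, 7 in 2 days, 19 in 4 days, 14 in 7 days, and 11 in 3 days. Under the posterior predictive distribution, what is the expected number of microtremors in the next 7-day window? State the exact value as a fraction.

413/19

Total count: 22 + 21 + 8 + 7 + 19 + 14 + 11 = 102.
Total exposure: 5 + 4 + 1 + 2 + 4 + 7 + 3 = 26 days.
The Gamma prior is conjugate for the Poisson rate, so λ | data ~ Gamma(16+102, 12+26) = Gamma(118, 38).
Predictive mean over a 7-day window = T·E[λ|data] = 7·118/38 = 413/19.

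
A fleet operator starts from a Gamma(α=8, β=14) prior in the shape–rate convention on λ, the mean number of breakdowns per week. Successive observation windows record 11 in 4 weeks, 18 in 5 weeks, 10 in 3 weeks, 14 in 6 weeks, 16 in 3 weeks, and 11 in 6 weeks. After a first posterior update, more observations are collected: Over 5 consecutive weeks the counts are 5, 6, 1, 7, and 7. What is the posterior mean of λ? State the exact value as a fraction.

Total count: 11 + 18 + 10 + 14 + 16 + 11 = 80.
Total exposure: 4 + 5 + 3 + 6 + 3 + 6 = 27 weeks.
After the first batch: Gamma(8 + 80, 14 + 27) = Gamma(88, 41).
Total count: 5 + 6 + 1 + 7 + 7 = 26.
Total exposure: 5 weeks.
After the second batch: Gamma(88 + 26, 41 + 5) = Gamma(114, 46).
Posterior mean = α'/β' = 114/46 = 57/23.

57/23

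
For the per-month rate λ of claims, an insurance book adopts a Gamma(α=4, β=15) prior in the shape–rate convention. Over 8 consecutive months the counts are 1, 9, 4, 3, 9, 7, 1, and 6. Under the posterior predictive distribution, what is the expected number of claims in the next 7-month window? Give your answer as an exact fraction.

Total count: 1 + 9 + 4 + 3 + 9 + 7 + 1 + 6 = 40.
Total exposure: 8 months.
Conjugate update: add total count to the shape and total exposure to the rate, giving Gamma(44, 23).
Predictive mean over a 7-month window = T·E[λ|data] = 7·44/23 = 308/23.

308/23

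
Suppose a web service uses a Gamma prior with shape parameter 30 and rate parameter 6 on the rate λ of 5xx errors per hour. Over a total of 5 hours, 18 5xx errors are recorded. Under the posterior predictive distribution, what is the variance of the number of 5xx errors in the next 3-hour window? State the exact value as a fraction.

Total count 18 over total exposure 5 hours.
Gamma(α, β) with Poisson data over total exposure Σt gives posterior Gamma(α+Σx, β+Σt) = Gamma(48, 11).
The posterior predictive for a window of length T is Negative Binomial with variance T·α'·(β'+T)/β'² = 3·48·14/121 = 2016/121.

2016/121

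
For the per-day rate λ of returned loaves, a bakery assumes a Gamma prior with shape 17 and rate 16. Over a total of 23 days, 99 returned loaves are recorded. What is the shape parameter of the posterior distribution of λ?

Total count 99 over total exposure 23 days.
Conjugate update: add total count to the shape and total exposure to the rate, giving Gamma(116, 39).

116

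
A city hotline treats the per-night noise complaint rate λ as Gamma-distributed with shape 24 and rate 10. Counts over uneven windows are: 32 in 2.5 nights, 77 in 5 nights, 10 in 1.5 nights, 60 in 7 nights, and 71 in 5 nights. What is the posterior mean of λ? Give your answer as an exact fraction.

Total count: 32 + 77 + 10 + 60 + 71 = 250.
Total exposure: 2.5 + 5 + 1.5 + 7 + 5 = 21 nights.
Posterior: α' = 24 + 250 = 274, β' = 10 + 21 = 31.
Posterior mean = α'/β' = 274/31.

274/31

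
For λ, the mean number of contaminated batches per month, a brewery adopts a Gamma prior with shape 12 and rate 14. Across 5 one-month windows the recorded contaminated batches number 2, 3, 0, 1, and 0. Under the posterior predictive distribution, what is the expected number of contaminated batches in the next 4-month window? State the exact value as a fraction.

Total count: 2 + 3 + 0 + 1 + 0 = 6.
Total exposure: 5 months.
Posterior: α' = 12 + 6 = 18, β' = 14 + 5 = 19.
Predictive mean over a 4-month window = T·E[λ|data] = 4·18/19 = 72/19.

72/19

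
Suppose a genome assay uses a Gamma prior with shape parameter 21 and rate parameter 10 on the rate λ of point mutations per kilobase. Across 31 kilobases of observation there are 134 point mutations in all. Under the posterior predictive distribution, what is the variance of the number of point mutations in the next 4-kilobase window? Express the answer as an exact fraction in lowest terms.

27900/1681

Total count 134 over total exposure 31 kilobases.
Gamma(α, β) with Poisson data over total exposure Σt gives posterior Gamma(α+Σx, β+Σt) = Gamma(155, 41).
The posterior predictive for a window of length T is Negative Binomial with variance T·α'·(β'+T)/β'² = 4·155·45/1681 = 27900/1681.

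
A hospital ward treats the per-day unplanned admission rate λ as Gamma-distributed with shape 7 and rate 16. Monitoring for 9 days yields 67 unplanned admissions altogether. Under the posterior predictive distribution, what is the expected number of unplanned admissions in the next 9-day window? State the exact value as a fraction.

Total count 67 over total exposure 9 days.
Posterior: α' = 7 + 67 = 74, β' = 16 + 9 = 25.
Predictive mean over a 9-day window = T·E[λ|data] = 9·74/25 = 666/25.

666/25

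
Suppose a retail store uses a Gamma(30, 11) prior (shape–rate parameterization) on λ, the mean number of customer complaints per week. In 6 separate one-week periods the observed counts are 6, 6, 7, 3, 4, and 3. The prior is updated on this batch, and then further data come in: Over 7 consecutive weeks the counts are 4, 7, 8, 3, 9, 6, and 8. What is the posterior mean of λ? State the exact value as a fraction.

Total count: 6 + 6 + 7 + 3 + 4 + 3 = 29.
Total exposure: 6 weeks.
After the first batch: Gamma(30 + 29, 11 + 6) = Gamma(59, 17).
Total count: 4 + 7 + 8 + 3 + 9 + 6 + 8 = 45.
Total exposure: 7 weeks.
After the second batch: Gamma(59 + 45, 17 + 7) = Gamma(104, 24).
Posterior mean = α'/β' = 104/24 = 13/3.

13/3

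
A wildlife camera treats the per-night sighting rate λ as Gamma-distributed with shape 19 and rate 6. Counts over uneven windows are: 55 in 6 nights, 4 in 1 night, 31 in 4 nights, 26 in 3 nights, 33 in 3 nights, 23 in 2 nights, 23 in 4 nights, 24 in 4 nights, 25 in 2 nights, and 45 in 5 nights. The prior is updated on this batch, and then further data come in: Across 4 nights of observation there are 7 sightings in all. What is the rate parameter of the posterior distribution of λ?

Total count: 55 + 4 + 31 + 26 + 33 + 23 + 23 + 24 + 25 + 45 = 289.
Total exposure: 6 + 1 + 4 + 3 + 3 + 2 + 4 + 4 + 2 + 5 = 34 nights.
After the first batch: Gamma(19 + 289, 6 + 34) = Gamma(308, 40).
Total count 7 over total exposure 4 nights.
After the second batch: Gamma(308 + 7, 40 + 4) = Gamma(315, 44).

44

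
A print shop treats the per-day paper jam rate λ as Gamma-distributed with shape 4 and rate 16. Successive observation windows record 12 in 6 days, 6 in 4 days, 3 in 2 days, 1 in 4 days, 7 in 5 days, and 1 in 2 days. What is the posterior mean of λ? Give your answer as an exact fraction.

Total count: 12 + 6 + 3 + 1 + 7 + 1 = 30.
Total exposure: 6 + 4 + 2 + 4 + 5 + 2 = 23 days.
The Gamma prior is conjugate for the Poisson rate, so λ | data ~ Gamma(4+30, 16+23) = Gamma(34, 39).
Posterior mean = α'/β' = 34/39.

34/39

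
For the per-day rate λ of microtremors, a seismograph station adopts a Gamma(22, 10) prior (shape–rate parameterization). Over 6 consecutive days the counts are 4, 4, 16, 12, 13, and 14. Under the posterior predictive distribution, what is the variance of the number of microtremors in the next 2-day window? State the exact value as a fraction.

Total count: 4 + 4 + 16 + 12 + 13 + 14 = 63.
Total exposure: 6 days.
The Gamma prior is conjugate for the Poisson rate, so λ | data ~ Gamma(22+63, 10+6) = Gamma(85, 16).
The posterior predictive for a window of length T is Negative Binomial with variance T·α'·(β'+T)/β'² = 2·85·18/256 = 765/64.

765/64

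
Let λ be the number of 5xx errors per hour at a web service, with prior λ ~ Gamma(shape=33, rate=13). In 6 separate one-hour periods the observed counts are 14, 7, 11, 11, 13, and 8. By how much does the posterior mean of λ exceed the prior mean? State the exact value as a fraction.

634/247

Total count: 14 + 7 + 11 + 11 + 13 + 8 = 64.
Total exposure: 6 hours.
Conjugate update: add total count to the shape and total exposure to the rate, giving Gamma(97, 19).
Posterior mean = 97/19 = 97/19; prior mean = 33/13 = 33/13. Difference = 97/19 − 33/13 = 634/247.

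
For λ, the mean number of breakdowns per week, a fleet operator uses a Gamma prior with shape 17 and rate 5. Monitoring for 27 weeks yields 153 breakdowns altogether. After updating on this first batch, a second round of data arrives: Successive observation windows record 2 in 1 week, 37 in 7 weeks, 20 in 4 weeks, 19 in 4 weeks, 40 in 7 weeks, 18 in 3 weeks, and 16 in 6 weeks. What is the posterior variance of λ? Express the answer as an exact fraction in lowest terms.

161/2048

Total count 153 over total exposure 27 weeks.
After the first batch: Gamma(17 + 153, 5 + 27) = Gamma(170, 32).
Total count: 2 + 37 + 20 + 19 + 40 + 18 + 16 = 152.
Total exposure: 1 + 7 + 4 + 4 + 7 + 3 + 6 = 32 weeks.
After the second batch: Gamma(170 + 152, 32 + 32) = Gamma(322, 64).
Posterior variance = α'/β'² = 322/4096 = 161/2048.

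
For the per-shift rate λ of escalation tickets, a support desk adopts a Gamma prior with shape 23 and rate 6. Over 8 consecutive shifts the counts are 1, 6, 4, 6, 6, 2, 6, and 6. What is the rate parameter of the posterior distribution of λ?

14

Total count: 1 + 6 + 4 + 6 + 6 + 2 + 6 + 6 = 37.
Total exposure: 8 shifts.
The Gamma prior is conjugate for the Poisson rate, so λ | data ~ Gamma(23+37, 6+8) = Gamma(60, 14).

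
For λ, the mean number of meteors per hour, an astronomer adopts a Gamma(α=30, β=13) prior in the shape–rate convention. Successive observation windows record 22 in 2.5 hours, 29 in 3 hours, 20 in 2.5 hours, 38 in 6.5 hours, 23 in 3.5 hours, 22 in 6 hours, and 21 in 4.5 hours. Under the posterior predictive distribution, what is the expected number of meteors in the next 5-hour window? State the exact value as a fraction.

Total count: 22 + 29 + 20 + 38 + 23 + 22 + 21 = 175.
Total exposure: 2.5 + 3 + 2.5 + 6.5 + 3.5 + 6 + 4.5 = 28.5 hours.
The Gamma prior is conjugate for the Poisson rate, so λ | data ~ Gamma(30+175, 13+28.5) = Gamma(205, 83/2).
Predictive mean over a 5-hour window = T·E[λ|data] = 5·205/(83/2) = 2050/83.

2050/83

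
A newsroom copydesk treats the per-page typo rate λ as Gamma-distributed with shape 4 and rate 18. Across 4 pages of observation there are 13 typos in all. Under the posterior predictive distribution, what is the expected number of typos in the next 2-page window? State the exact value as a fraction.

Total count 13 over total exposure 4 pages.
Posterior: α' = 4 + 13 = 17, β' = 18 + 4 = 22.
Predictive mean over a 2-page window = T·E[λ|data] = 2·17/22 = 17/11.

17/11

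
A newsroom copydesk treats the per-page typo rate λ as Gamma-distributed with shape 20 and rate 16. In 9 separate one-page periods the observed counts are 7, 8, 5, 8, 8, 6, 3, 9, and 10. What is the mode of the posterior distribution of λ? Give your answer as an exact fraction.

83/25

Total count: 7 + 8 + 5 + 8 + 8 + 6 + 3 + 9 + 10 = 64.
Total exposure: 9 pages.
Conjugate update: add total count to the shape and total exposure to the rate, giving Gamma(84, 25).
Posterior mode = (α'−1)/β' = 83/25.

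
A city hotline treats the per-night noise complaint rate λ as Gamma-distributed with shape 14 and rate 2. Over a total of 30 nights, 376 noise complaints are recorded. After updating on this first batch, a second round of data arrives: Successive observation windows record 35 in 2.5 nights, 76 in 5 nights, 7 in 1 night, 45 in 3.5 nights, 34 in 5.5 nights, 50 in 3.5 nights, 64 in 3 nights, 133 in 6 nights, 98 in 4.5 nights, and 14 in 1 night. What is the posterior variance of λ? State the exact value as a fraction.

Total count 376 over total exposure 30 nights.
After the first batch: Gamma(14 + 376, 2 + 30) = Gamma(390, 32).
Total count: 35 + 76 + 7 + 45 + 34 + 50 + 64 + 133 + 98 + 14 = 556.
Total exposure: 2.5 + 5 + 1 + 3.5 + 5.5 + 3.5 + 3 + 6 + 4.5 + 1 = 35.5 nights.
After the second batch: Gamma(390 + 556, 32 + 35.5) = Gamma(946, 135/2).
Posterior variance = α'/β'² = 946/(18225/4) = 3784/18225.

3784/18225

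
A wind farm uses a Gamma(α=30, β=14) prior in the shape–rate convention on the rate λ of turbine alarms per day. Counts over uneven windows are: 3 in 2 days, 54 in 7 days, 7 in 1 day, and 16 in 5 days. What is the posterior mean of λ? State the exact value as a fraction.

110/29

Total count: 3 + 54 + 7 + 16 = 80.
Total exposure: 2 + 7 + 1 + 5 = 15 days.
Gamma(α, β) with Poisson data over total exposure Σt gives posterior Gamma(α+Σx, β+Σt) = Gamma(110, 29).
Posterior mean = α'/β' = 110/29.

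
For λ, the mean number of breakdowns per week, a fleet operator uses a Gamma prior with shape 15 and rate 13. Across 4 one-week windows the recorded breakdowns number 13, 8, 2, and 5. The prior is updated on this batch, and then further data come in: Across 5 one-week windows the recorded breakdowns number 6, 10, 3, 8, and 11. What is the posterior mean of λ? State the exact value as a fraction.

Total count: 13 + 8 + 2 + 5 = 28.
Total exposure: 4 weeks.
After the first batch: Gamma(15 + 28, 13 + 4) = Gamma(43, 17).
Total count: 6 + 10 + 3 + 8 + 11 = 38.
Total exposure: 5 weeks.
After the second batch: Gamma(43 + 38, 17 + 5) = Gamma(81, 22).
Posterior mean = α'/β' = 81/22.

81/22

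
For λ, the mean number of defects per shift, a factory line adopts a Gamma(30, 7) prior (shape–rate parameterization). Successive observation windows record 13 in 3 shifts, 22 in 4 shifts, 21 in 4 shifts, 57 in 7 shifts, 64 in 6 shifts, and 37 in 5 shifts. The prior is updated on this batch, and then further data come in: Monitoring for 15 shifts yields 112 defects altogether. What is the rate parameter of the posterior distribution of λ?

51

Total count: 13 + 22 + 21 + 57 + 64 + 37 = 214.
Total exposure: 3 + 4 + 4 + 7 + 6 + 5 = 29 shifts.
After the first batch: Gamma(30 + 214, 7 + 29) = Gamma(244, 36).
Total count 112 over total exposure 15 shifts.
After the second batch: Gamma(244 + 112, 36 + 15) = Gamma(356, 51).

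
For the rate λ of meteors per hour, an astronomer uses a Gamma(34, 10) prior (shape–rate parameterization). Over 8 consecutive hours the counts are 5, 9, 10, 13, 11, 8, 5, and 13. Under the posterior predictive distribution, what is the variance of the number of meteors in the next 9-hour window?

Total count: 5 + 9 + 10 + 13 + 11 + 8 + 5 + 13 = 74.
Total exposure: 8 hours.
Posterior: α' = 34 + 74 = 108, β' = 10 + 8 = 18.
The posterior predictive for a window of length T is Negative Binomial with variance T·α'·(β'+T)/β'² = 9·108·27/324 = 81.

81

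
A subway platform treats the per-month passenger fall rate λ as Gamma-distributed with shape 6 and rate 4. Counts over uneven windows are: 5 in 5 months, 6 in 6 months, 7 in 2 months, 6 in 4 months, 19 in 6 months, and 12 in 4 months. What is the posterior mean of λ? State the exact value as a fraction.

61/31

Total count: 5 + 6 + 7 + 6 + 19 + 12 = 55.
Total exposure: 5 + 6 + 2 + 4 + 6 + 4 = 27 months.
By Gamma–Poisson conjugacy, the posterior is Gamma(α + Σx, β + Σt) = Gamma(6 + 55, 4 + 27) = Gamma(61, 31).
Posterior mean = α'/β' = 61/31.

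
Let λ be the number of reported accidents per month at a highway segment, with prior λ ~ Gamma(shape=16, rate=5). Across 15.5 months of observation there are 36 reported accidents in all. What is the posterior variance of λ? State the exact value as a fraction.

208/1681

Total count 36 over total exposure 15.5 months.
Gamma(α, β) with Poisson data over total exposure Σt gives posterior Gamma(α+Σx, β+Σt) = Gamma(52, 41/2).
Posterior variance = α'/β'² = 52/(1681/4) = 208/1681.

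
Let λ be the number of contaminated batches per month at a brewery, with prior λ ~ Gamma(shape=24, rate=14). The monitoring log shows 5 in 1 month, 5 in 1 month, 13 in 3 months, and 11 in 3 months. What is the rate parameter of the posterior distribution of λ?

22

Total count: 5 + 5 + 13 + 11 = 34.
Total exposure: 1 + 1 + 3 + 3 = 8 months.
By Gamma–Poisson conjugacy, the posterior is Gamma(α + Σx, β + Σt) = Gamma(24 + 34, 14 + 8) = Gamma(58, 22).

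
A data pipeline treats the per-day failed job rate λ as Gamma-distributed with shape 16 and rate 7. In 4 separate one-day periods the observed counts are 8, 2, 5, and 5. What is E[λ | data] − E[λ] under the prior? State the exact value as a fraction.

76/77

Total count: 8 + 2 + 5 + 5 = 20.
Total exposure: 4 days.
The Gamma prior is conjugate for the Poisson rate, so λ | data ~ Gamma(16+20, 7+4) = Gamma(36, 11).
Posterior mean = 36/11 = 36/11; prior mean = 16/7 = 16/7. Difference = 36/11 − 16/7 = 76/77.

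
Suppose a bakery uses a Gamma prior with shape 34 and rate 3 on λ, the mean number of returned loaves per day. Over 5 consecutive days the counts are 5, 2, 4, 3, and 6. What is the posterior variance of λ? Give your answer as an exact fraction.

Total count: 5 + 2 + 4 + 3 + 6 = 20.
Total exposure: 5 days.
Posterior: α' = 34 + 20 = 54, β' = 3 + 5 = 8.
Posterior variance = α'/β'² = 54/64 = 27/32.

27/32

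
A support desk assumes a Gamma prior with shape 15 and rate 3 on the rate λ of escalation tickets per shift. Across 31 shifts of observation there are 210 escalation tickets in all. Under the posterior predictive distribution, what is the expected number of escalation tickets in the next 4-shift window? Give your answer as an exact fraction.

Total count 210 over total exposure 31 shifts.
The Gamma prior is conjugate for the Poisson rate, so λ | data ~ Gamma(15+210, 3+31) = Gamma(225, 34).
Predictive mean over a 4-shift window = T·E[λ|data] = 4·225/34 = 450/17.

450/17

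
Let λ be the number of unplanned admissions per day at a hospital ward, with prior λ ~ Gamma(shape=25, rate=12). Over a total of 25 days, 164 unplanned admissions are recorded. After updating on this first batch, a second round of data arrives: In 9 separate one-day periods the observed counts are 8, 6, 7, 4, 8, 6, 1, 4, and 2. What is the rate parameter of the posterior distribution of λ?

Total count 164 over total exposure 25 days.
After the first batch: Gamma(25 + 164, 12 + 25) = Gamma(189, 37).
Total count: 8 + 6 + 7 + 4 + 8 + 6 + 1 + 4 + 2 = 46.
Total exposure: 9 days.
After the second batch: Gamma(189 + 46, 37 + 9) = Gamma(235, 46).

46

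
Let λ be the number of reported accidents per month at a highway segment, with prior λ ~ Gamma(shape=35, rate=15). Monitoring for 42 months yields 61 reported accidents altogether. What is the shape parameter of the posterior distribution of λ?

96

Total count 61 over total exposure 42 months.
Posterior: α' = 35 + 61 = 96, β' = 15 + 42 = 57.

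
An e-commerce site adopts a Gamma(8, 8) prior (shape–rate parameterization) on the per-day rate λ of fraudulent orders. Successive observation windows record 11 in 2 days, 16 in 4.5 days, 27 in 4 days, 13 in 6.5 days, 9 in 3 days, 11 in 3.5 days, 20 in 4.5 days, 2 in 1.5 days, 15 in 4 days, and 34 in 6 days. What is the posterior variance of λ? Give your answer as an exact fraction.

664/9025

Total count: 11 + 16 + 27 + 13 + 9 + 11 + 20 + 2 + 15 + 34 = 158.
Total exposure: 2 + 4.5 + 4 + 6.5 + 3 + 3.5 + 4.5 + 1.5 + 4 + 6 = 39.5 days.
Conjugate update: add total count to the shape and total exposure to the rate, giving Gamma(166, 95/2).
Posterior variance = α'/β'² = 166/(9025/4) = 664/9025.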